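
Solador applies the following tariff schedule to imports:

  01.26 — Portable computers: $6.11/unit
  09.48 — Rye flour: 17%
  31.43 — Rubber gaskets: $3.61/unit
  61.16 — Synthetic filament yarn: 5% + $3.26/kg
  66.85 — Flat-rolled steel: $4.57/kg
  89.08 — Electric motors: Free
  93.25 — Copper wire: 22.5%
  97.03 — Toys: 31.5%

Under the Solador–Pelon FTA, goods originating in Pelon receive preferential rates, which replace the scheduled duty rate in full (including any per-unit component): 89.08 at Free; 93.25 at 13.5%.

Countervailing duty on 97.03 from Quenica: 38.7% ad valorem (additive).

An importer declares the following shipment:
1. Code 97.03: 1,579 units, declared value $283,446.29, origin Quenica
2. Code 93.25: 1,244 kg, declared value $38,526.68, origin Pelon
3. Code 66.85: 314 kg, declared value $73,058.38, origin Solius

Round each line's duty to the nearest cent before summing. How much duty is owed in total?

Line 1 (97.03, Quenica, 1,579 units, $283,446.29):
Base rate for 97.03 is 31.5%.
Additional duty on 97.03 from Quenica: +38.7%. Applied ad valorem rate: 31.5% + 38.7% = 70.2%.
Duty = $283,446.29 × 70.2% = $198,979.30.
Line 2 (93.25, Pelon, 1,244 kg, $38,526.68):
Base rate for 93.25 is 22.5%.
Origin Pelon qualifies under the Solador–Pelon agreement and 93.25 is covered: preferential rate 13.5% applies instead.
Duty = $38,526.68 × 13.5% = $5,201.10.
Line 3 (66.85, Solius, 314 kg, $73,058.38):
Base rate for 66.85 is $4.57/kg.
Duty = 314 × $4.57 = $1,434.98.
Total = $198,979.30 + $5,201.10 + $1,434.98 = $205,615.38.

$205,615.38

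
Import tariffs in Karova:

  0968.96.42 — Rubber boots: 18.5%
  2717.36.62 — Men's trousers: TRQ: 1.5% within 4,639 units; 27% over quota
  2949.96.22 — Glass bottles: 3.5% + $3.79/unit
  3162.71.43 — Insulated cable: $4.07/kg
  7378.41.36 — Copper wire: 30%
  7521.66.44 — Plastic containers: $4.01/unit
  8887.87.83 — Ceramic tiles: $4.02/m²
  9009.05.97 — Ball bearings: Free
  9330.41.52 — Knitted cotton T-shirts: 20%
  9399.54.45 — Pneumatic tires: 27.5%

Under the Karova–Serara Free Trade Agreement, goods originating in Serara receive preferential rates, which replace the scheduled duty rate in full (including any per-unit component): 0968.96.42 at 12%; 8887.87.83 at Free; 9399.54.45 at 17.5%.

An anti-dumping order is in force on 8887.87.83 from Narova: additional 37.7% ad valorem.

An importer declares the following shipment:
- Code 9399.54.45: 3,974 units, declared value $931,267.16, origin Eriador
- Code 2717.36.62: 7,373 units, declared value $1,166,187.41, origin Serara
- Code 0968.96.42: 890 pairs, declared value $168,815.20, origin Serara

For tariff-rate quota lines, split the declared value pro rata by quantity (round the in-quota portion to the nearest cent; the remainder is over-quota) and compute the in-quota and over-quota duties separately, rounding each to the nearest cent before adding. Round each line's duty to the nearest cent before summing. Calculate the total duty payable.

$404,120.48

Line 1 (9399.54.45, Eriador, 3,974 units, $931,267.16):
Base rate for 9399.54.45 is 27.5%.
9399.54.45 has an FTA preferential rate, but origin Eriador is not Serara; base rate stands.
Duty = $931,267.16 × 27.5% = $256,098.47.
Line 2 (2717.36.62, Serara, 7,373 units, $1,166,187.41):
Code 2717.36.62 is under a tariff-rate quota (threshold 4,639 units). In-quota: 4,639 units at 1.5%; over-quota: 2,734 units at 27%.
Pro-rata value split: in-quota = $1,166,187.41 × 4,639/7,373 = $733,750.63; over-quota = $1,166,187.41 − $733,750.63 = $432,436.78.
In-quota duty = $733,750.63 × 1.5% = $11,006.26. Over-quota duty = $432,436.78 × 27% = $116,757.93.
Line duty = $11,006.26 + $116,757.93 = $127,764.19.
Line 3 (0968.96.42, Serara, 890 pairs, $168,815.20):
Base rate for 0968.96.42 is 18.5%.
Origin Serara qualifies under the Karova–Serara agreement and 0968.96.42 is covered: preferential rate 12% applies instead.
Duty = $168,815.20 × 12% = $20,257.82.
Total = $256,098.47 + $127,764.19 + $20,257.82 = $404,120.48.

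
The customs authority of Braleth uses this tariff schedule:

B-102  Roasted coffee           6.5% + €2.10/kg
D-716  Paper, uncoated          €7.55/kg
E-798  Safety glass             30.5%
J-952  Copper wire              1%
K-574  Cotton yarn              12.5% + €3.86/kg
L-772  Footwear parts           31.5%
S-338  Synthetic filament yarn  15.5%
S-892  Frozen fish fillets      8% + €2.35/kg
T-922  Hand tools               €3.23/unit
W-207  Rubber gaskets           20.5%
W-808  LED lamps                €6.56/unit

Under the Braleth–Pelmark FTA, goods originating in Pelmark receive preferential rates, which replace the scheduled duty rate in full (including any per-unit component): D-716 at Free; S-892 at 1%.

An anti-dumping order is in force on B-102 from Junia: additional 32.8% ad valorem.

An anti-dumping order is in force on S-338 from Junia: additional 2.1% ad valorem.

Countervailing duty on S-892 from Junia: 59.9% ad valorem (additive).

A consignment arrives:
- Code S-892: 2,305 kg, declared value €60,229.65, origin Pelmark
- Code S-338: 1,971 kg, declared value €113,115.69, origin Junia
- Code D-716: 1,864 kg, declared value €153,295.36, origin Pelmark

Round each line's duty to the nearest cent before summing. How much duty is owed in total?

Line 1 (S-892, Pelmark, 2,305 kg, €60,229.65):
Base rate for S-892 is 8% + €2.35/kg.
Origin Pelmark qualifies under the Braleth–Pelmark agreement and S-892 is covered: preferential rate 1% applies instead.
The additional-duty order on S-892 targets Junia, not Pelmark; it does not apply.
Duty = €60,229.65 × 1% = €602.30.
Line 2 (S-338, Junia, 1,971 kg, €113,115.69):
Base rate for S-338 is 15.5%.
Additional duty on S-338 from Junia: +2.1%. Applied ad valorem rate: 15.5% + 2.1% = 17.6%.
Duty = €113,115.69 × 17.6% = €19,908.36.
Line 3 (D-716, Pelmark, 1,864 kg, €153,295.36):
Base rate for D-716 is €7.55/kg.
Origin Pelmark qualifies under the Braleth–Pelmark agreement and D-716 is covered: preferential rate Free applies instead.
Duty = €153,295.36 × 0% = €0.00.
Total = €602.30 + €19,908.36 + €0.00 = €20,510.66.

€20,510.66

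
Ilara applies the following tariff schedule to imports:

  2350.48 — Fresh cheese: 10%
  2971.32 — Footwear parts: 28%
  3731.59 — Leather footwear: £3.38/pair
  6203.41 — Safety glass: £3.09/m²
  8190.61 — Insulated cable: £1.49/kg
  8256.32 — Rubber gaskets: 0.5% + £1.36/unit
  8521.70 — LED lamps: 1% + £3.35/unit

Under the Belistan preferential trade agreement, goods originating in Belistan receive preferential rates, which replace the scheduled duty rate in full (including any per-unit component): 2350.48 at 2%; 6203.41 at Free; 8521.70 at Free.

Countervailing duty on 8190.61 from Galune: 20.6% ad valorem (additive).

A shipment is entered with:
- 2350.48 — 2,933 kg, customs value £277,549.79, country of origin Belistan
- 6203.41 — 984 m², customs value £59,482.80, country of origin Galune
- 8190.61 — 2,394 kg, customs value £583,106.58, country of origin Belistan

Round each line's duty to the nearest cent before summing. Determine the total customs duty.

Line 1 (2350.48, Belistan, 2,933 kg, £277,549.79):
Base rate for 2350.48 is 10%.
Origin Belistan qualifies under the Ilara–Belistan agreement and 2350.48 is covered: preferential rate 2% applies instead.
Duty = £277,549.79 × 2% = £5,551.00.
Line 2 (6203.41, Galune, 984 m², £59,482.80):
Base rate for 6203.41 is £3.09/m².
6203.41 has an FTA preferential rate, but origin Galune is not Belistan; base rate stands.
Duty = 984 × £3.09 = £3,040.56.
Line 3 (8190.61, Belistan, 2,394 kg, £583,106.58):
Base rate for 8190.61 is £1.49/kg.
Origin Belistan is the FTA partner but 8190.61 is not on the preference list; base rate stands.
The additional-duty order on 8190.61 targets Galune, not Belistan; it does not apply.
Duty = 2,394 × £1.49 = £3,567.06.
Total = £5,551.00 + £3,040.56 + £3,567.06 = £12,158.62.

£12,158.62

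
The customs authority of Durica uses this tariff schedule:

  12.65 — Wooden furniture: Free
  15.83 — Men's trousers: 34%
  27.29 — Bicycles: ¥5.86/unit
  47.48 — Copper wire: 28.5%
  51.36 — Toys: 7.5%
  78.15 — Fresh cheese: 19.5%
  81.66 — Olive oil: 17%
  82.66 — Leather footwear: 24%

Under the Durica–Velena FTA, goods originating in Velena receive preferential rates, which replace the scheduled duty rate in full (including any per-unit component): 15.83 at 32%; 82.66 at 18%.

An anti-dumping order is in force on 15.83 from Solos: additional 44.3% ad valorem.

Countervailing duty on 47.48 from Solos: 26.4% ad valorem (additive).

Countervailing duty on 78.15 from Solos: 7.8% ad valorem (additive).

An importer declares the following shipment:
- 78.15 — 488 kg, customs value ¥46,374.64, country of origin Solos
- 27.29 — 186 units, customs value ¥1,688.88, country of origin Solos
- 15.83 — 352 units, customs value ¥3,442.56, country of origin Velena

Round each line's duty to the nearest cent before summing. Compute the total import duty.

Line 1 (78.15, Solos, 488 kg, ¥46,374.64):
Base rate for 78.15 is 19.5%.
Additional duty on 78.15 from Solos: +7.8%. Applied ad valorem rate: 19.5% + 7.8% = 27.3%.
Duty = ¥46,374.64 × 27.3% = ¥12,660.28.
Line 2 (27.29, Solos, 186 units, ¥1,688.88):
Base rate for 27.29 is ¥5.86/unit.
Duty = 186 × ¥5.86 = ¥1,089.96.
Line 3 (15.83, Velena, 352 units, ¥3,442.56):
Base rate for 15.83 is 34%.
Origin Velena qualifies under the Durica–Velena agreement and 15.83 is covered: preferential rate 32% applies instead.
The additional-duty order on 15.83 targets Solos, not Velena; it does not apply.
Duty = ¥3,442.56 × 32% = ¥1,101.62.
Total = ¥12,660.28 + ¥1,089.96 + ¥1,101.62 = ¥14,851.86.

¥14,851.86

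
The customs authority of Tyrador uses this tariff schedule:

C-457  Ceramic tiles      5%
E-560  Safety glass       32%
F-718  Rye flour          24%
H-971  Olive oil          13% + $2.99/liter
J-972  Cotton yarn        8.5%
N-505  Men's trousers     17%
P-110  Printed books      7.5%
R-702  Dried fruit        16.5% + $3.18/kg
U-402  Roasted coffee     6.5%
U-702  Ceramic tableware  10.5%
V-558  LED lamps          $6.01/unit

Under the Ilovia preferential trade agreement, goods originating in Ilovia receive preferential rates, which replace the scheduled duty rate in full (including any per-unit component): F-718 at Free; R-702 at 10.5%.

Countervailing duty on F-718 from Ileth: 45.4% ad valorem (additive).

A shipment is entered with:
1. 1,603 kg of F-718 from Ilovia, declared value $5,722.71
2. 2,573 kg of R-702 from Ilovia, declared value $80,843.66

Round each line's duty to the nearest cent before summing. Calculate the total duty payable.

$8,488.58

Line 1 (F-718, Ilovia, 1,603 kg, $5,722.71):
Base rate for F-718 is 24%.
Origin Ilovia qualifies under the Tyrador–Ilovia agreement and F-718 is covered: preferential rate Free applies instead.
The additional-duty order on F-718 targets Ileth, not Ilovia; it does not apply.
Duty = $5,722.71 × 0% = $0.00.
Line 2 (R-702, Ilovia, 2,573 kg, $80,843.66):
Base rate for R-702 is 16.5% + $3.18/kg.
Origin Ilovia qualifies under the Tyrador–Ilovia agreement and R-702 is covered: preferential rate 10.5% applies instead.
Duty = $80,843.66 × 10.5% = $8,488.58.
Total = $0.00 + $8,488.58 = $8,488.58.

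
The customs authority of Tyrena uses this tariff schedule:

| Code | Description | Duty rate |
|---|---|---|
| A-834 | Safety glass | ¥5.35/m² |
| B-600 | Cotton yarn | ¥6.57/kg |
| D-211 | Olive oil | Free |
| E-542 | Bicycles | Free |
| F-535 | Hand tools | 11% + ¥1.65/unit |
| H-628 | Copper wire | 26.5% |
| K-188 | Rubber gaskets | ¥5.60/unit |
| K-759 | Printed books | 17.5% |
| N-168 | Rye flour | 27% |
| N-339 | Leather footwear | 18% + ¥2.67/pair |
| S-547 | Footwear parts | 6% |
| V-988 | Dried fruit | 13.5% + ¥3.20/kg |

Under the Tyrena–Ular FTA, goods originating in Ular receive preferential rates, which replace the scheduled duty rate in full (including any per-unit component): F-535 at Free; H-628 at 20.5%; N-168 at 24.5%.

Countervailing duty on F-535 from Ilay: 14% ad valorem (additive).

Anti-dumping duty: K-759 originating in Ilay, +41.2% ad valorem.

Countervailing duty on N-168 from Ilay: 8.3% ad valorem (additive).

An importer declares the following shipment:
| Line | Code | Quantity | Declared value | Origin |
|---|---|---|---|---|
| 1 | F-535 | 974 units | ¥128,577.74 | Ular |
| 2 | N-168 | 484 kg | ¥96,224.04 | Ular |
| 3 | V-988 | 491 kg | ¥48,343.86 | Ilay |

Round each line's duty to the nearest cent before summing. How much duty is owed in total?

Line 1 (F-535, Ular, 974 units, ¥128,577.74):
Base rate for F-535 is 11% + ¥1.65/unit.
Origin Ular qualifies under the Tyrena–Ular agreement and F-535 is covered: preferential rate Free applies instead.
The additional-duty order on F-535 targets Ilay, not Ular; it does not apply.
Duty = ¥128,577.74 × 0% = ¥0.00.
Line 2 (N-168, Ular, 484 kg, ¥96,224.04):
Base rate for N-168 is 27%.
Origin Ular qualifies under the Tyrena–Ular agreement and N-168 is covered: preferential rate 24.5% applies instead.
The additional-duty order on N-168 targets Ilay, not Ular; it does not apply.
Duty = ¥96,224.04 × 24.5% = ¥23,574.89.
Line 3 (V-988, Ilay, 491 kg, ¥48,343.86):
Base rate for V-988 is 13.5% + ¥3.20/kg.
Duty = ¥48,343.86 × 13.5% + 491 × ¥3.20 = ¥8,097.62.
Total = ¥0.00 + ¥23,574.89 + ¥8,097.62 = ¥31,672.51.

¥31,672.51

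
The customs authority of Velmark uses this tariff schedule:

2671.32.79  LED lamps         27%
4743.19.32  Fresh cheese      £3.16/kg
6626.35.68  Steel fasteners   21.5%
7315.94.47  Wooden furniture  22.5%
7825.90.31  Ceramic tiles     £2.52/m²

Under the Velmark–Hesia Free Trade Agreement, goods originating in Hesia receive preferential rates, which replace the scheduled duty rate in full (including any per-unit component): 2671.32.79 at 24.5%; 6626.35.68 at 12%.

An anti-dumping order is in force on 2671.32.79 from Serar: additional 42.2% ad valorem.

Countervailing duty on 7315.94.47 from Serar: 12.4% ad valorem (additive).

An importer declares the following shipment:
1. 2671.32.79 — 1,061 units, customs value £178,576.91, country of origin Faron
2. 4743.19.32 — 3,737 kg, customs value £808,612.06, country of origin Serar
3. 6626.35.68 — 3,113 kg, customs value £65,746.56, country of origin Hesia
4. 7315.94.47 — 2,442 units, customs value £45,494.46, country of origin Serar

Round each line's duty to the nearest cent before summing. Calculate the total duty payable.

Line 1 (2671.32.79, Faron, 1,061 units, £178,576.91):
Base rate for 2671.32.79 is 27%.
2671.32.79 has an FTA preferential rate, but origin Faron is not Hesia; base rate stands.
The additional-duty order on 2671.32.79 targets Serar, not Faron; it does not apply.
Duty = £178,576.91 × 27% = £48,215.77.
Line 2 (4743.19.32, Serar, 3,737 kg, £808,612.06):
Base rate for 4743.19.32 is £3.16/kg.
Duty = 3,737 × £3.16 = £11,808.92.
Line 3 (6626.35.68, Hesia, 3,113 kg, £65,746.56):
Base rate for 6626.35.68 is 21.5%.
Origin Hesia qualifies under the Velmark–Hesia agreement and 6626.35.68 is covered: preferential rate 12% applies instead.
Duty = £65,746.56 × 12% = £7,889.59.
Line 4 (7315.94.47, Serar, 2,442 units, £45,494.46):
Base rate for 7315.94.47 is 22.5%.
Additional duty on 7315.94.47 from Serar: +12.4%. Applied ad valorem rate: 22.5% + 12.4% = 34.9%.
Duty = £45,494.46 × 34.9% = £15,877.57.
Total = £48,215.77 + £11,808.92 + £7,889.59 + £15,877.57 = £83,791.85.

£83,791.85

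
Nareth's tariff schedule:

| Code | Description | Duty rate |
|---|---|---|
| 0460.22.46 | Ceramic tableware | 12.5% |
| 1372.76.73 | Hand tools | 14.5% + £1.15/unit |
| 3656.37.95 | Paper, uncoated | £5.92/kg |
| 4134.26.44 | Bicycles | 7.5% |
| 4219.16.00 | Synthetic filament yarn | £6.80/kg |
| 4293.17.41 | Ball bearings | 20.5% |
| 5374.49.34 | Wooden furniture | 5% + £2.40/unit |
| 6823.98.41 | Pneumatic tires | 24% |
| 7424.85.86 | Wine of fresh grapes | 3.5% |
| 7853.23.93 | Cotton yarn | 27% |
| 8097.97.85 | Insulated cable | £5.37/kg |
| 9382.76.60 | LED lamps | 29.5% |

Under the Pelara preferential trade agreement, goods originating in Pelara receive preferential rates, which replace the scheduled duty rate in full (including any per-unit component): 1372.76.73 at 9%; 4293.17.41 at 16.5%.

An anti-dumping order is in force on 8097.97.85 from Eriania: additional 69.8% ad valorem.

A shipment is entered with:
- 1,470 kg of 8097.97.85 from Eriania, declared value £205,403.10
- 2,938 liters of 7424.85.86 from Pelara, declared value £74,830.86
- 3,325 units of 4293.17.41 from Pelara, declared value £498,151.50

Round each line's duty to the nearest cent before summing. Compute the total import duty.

Line 1 (8097.97.85, Eriania, 1,470 kg, £205,403.10):
Base rate for 8097.97.85 is £5.37/kg.
Additional duty on 8097.97.85 from Eriania: +69.8% ad valorem. Applied ad valorem rate = 69.8%.
Duty = £205,403.10 × 69.8% + 1,470 × £5.37 = £151,265.26.
Line 2 (7424.85.86, Pelara, 2,938 liters, £74,830.86):
Base rate for 7424.85.86 is 3.5%.
Origin Pelara is the FTA partner but 7424.85.86 is not on the preference list; base rate stands.
Duty = £74,830.86 × 3.5% = £2,619.08.
Line 3 (4293.17.41, Pelara, 3,325 units, £498,151.50):
Base rate for 4293.17.41 is 20.5%.
Origin Pelara qualifies under the Nareth–Pelara agreement and 4293.17.41 is covered: preferential rate 16.5% applies instead.
Duty = £498,151.50 × 16.5% = £82,195.00.
Total = £151,265.26 + £2,619.08 + £82,195.00 = £236,079.34.

£236,079.34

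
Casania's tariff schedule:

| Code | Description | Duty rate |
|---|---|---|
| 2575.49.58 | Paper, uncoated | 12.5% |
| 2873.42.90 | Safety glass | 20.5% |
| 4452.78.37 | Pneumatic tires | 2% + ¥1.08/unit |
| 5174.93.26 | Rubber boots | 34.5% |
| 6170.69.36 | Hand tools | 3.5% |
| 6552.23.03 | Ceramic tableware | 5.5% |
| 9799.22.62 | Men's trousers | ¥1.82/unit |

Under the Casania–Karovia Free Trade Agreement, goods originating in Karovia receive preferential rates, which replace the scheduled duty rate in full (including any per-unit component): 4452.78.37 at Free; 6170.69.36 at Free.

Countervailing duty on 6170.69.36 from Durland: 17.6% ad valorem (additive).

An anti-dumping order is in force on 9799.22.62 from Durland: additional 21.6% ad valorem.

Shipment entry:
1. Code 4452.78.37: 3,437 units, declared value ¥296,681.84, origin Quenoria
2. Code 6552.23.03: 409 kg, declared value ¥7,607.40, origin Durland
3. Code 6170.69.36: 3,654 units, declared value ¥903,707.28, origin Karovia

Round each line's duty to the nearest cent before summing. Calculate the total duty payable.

Line 1 (4452.78.37, Quenoria, 3,437 units, ¥296,681.84):
Base rate for 4452.78.37 is 2% + ¥1.08/unit.
4452.78.37 has an FTA preferential rate, but origin Quenoria is not Karovia; base rate stands.
Duty = ¥296,681.84 × 2% + 3,437 × ¥1.08 = ¥9,645.60.
Line 2 (6552.23.03, Durland, 409 kg, ¥7,607.40):
Base rate for 6552.23.03 is 5.5%.
Duty = ¥7,607.40 × 5.5% = ¥418.41.
Line 3 (6170.69.36, Karovia, 3,654 units, ¥903,707.28):
Base rate for 6170.69.36 is 3.5%.
Origin Karovia qualifies under the Casania–Karovia agreement and 6170.69.36 is covered: preferential rate Free applies instead.
The additional-duty order on 6170.69.36 targets Durland, not Karovia; it does not apply.
Duty = ¥903,707.28 × 0% = ¥0.00.
Total = ¥9,645.60 + ¥418.41 + ¥0.00 = ¥10,064.01.

¥10,064.01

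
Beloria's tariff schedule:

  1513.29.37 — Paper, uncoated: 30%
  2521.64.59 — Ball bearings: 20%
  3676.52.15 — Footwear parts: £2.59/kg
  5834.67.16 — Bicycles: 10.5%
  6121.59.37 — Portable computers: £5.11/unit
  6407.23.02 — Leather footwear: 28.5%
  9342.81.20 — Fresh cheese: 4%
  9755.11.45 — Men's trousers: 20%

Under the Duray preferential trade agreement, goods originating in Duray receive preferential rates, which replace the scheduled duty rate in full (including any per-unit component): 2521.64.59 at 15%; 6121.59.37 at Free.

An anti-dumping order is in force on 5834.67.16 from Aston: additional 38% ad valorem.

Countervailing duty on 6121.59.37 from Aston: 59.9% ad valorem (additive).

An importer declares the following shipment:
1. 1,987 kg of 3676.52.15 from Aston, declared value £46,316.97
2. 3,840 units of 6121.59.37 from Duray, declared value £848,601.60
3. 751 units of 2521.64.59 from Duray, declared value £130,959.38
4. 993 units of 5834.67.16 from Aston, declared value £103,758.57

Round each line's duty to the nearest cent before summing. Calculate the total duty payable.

Line 1 (3676.52.15, Aston, 1,987 kg, £46,316.97):
Base rate for 3676.52.15 is £2.59/kg.
Duty = 1,987 × £2.59 = £5,146.33.
Line 2 (6121.59.37, Duray, 3,840 units, £848,601.60):
Base rate for 6121.59.37 is £5.11/unit.
Origin Duray qualifies under the Beloria–Duray agreement and 6121.59.37 is covered: preferential rate Free applies instead.
The additional-duty order on 6121.59.37 targets Aston, not Duray; it does not apply.
Duty = £848,601.60 × 0% = £0.00.
Line 3 (2521.64.59, Duray, 751 units, £130,959.38):
Base rate for 2521.64.59 is 20%.
Origin Duray qualifies under the Beloria–Duray agreement and 2521.64.59 is covered: preferential rate 15% applies instead.
Duty = £130,959.38 × 15% = £19,643.91.
Line 4 (5834.67.16, Aston, 993 units, £103,758.57):
Base rate for 5834.67.16 is 10.5%.
Additional duty on 5834.67.16 from Aston: +38%. Applied ad valorem rate: 10.5% + 38% = 48.5%.
Duty = £103,758.57 × 48.5% = £50,322.91.
Total = £5,146.33 + £0.00 + £19,643.91 + £50,322.91 = £75,113.15.

£75,113.15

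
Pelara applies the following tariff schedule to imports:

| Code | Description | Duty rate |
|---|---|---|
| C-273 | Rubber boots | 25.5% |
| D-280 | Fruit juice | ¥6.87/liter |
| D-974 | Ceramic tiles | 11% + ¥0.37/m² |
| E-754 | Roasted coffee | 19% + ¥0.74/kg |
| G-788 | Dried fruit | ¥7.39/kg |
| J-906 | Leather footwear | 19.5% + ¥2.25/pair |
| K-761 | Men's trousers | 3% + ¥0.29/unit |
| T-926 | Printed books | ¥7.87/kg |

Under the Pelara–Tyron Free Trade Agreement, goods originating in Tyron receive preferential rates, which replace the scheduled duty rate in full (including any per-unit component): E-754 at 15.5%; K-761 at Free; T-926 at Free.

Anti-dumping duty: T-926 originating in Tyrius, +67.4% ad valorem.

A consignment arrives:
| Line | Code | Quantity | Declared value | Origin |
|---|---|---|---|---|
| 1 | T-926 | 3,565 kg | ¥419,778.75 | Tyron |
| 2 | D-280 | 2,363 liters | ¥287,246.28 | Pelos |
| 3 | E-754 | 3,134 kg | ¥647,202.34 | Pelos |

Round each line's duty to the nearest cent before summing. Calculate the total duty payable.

Line 1 (T-926, Tyron, 3,565 kg, ¥419,778.75):
Base rate for T-926 is ¥7.87/kg.
Origin Tyron qualifies under the Pelara–Tyron agreement and T-926 is covered: preferential rate Free applies instead.
The additional-duty order on T-926 targets Tyrius, not Tyron; it does not apply.
Duty = ¥419,778.75 × 0% = ¥0.00.
Line 2 (D-280, Pelos, 2,363 liters, ¥287,246.28):
Base rate for D-280 is ¥6.87/liter.
Duty = 2,363 × ¥6.87 = ¥16,233.81.
Line 3 (E-754, Pelos, 3,134 kg, ¥647,202.34):
Base rate for E-754 is 19% + ¥0.74/kg.
E-754 has an FTA preferential rate, but origin Pelos is not Tyron; base rate stands.
Duty = ¥647,202.34 × 19% + 3,134 × ¥0.74 = ¥125,287.60.
Total = ¥0.00 + ¥16,233.81 + ¥125,287.60 = ¥141,521.41.

¥141,521.41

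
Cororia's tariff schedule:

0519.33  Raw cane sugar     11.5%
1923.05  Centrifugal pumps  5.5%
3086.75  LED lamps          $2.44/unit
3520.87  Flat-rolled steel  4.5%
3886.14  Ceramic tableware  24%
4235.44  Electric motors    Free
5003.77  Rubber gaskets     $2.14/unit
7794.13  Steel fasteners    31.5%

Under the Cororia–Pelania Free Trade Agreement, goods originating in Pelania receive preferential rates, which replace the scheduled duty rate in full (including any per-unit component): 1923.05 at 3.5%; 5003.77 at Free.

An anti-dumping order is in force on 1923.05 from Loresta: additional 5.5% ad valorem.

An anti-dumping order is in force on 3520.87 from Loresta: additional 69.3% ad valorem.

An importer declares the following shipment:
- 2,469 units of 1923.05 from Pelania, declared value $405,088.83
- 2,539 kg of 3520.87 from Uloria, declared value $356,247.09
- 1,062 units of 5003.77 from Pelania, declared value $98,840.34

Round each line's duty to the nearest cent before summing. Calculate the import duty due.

Line 1 (1923.05, Pelania, 2,469 units, $405,088.83):
Base rate for 1923.05 is 5.5%.
Origin Pelania qualifies under the Cororia–Pelania agreement and 1923.05 is covered: preferential rate 3.5% applies instead.
The additional-duty order on 1923.05 targets Loresta, not Pelania; it does not apply.
Duty = $405,088.83 × 3.5% = $14,178.11.
Line 2 (3520.87, Uloria, 2,539 kg, $356,247.09):
Base rate for 3520.87 is 4.5%.
The additional-duty order on 3520.87 targets Loresta, not Uloria; it does not apply.
Duty = $356,247.09 × 4.5% = $16,031.12.
Line 3 (5003.77, Pelania, 1,062 units, $98,840.34):
Base rate for 5003.77 is $2.14/unit.
Origin Pelania qualifies under the Cororia–Pelania agreement and 5003.77 is covered: preferential rate Free applies instead.
Duty = $98,840.34 × 0% = $0.00.
Total = $14,178.11 + $16,031.12 + $0.00 = $30,209.23.

$30,209.23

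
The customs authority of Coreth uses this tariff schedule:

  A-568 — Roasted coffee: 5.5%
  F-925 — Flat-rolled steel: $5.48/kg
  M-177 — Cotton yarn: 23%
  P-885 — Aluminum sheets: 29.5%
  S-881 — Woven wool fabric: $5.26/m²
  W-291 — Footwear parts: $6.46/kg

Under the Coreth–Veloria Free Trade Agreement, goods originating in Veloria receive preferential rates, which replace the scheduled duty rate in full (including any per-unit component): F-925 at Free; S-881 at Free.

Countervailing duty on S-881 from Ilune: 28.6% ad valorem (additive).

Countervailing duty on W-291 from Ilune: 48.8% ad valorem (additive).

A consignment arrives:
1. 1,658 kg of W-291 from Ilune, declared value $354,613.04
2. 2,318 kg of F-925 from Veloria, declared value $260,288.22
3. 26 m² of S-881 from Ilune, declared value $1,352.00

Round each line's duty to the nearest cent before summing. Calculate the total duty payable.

Line 1 (W-291, Ilune, 1,658 kg, $354,613.04):
Base rate for W-291 is $6.46/kg.
Additional duty on W-291 from Ilune: +48.8% ad valorem. Applied ad valorem rate = 48.8%.
Duty = $354,613.04 × 48.8% + 1,658 × $6.46 = $183,761.84.
Line 2 (F-925, Veloria, 2,318 kg, $260,288.22):
Base rate for F-925 is $5.48/kg.
Origin Veloria qualifies under the Coreth–Veloria agreement and F-925 is covered: preferential rate Free applies instead.
Duty = $260,288.22 × 0% = $0.00.
Line 3 (S-881, Ilune, 26 m², $1,352.00):
Base rate for S-881 is $5.26/m².
S-881 has an FTA preferential rate, but origin Ilune is not Veloria; base rate stands.
Additional duty on S-881 from Ilune: +28.6% ad valorem. Applied ad valorem rate = 28.6%.
Duty = $1,352.00 × 28.6% + 26 × $5.26 = $523.43.
Total = $183,761.84 + $0.00 + $523.43 = $184,285.27.

$184,285.27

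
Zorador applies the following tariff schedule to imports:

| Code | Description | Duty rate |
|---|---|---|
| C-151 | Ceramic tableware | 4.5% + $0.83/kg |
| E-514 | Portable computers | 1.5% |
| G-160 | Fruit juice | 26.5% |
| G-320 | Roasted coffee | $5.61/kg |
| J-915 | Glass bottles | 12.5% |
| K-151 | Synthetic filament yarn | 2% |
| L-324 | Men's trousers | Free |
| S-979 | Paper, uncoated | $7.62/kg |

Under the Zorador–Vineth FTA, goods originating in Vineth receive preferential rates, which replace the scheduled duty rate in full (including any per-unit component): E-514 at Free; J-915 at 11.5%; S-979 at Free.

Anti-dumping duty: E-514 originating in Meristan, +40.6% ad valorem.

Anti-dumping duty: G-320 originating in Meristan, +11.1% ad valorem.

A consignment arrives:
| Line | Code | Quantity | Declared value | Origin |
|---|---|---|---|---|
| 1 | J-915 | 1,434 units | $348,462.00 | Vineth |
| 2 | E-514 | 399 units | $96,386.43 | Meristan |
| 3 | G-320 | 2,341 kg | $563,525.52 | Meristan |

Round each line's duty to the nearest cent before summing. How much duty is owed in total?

$156,336.16

Line 1 (J-915, Vineth, 1,434 units, $348,462.00):
Base rate for J-915 is 12.5%.
Origin Vineth qualifies under the Zorador–Vineth agreement and J-915 is covered: preferential rate 11.5% applies instead.
Duty = $348,462.00 × 11.5% = $40,073.13.
Line 2 (E-514, Meristan, 399 units, $96,386.43):
Base rate for E-514 is 1.5%.
E-514 has an FTA preferential rate, but origin Meristan is not Vineth; base rate stands.
Additional duty on E-514 from Meristan: +40.6%. Applied ad valorem rate: 1.5% + 40.6% = 42.1%.
Duty = $96,386.43 × 42.1% = $40,578.69.
Line 3 (G-320, Meristan, 2,341 kg, $563,525.52):
Base rate for G-320 is $5.61/kg.
Additional duty on G-320 from Meristan: +11.1% ad valorem. Applied ad valorem rate = 11.1%.
Duty = $563,525.52 × 11.1% + 2,341 × $5.61 = $75,684.34.
Total = $40,073.13 + $40,578.69 + $75,684.34 = $156,336.16.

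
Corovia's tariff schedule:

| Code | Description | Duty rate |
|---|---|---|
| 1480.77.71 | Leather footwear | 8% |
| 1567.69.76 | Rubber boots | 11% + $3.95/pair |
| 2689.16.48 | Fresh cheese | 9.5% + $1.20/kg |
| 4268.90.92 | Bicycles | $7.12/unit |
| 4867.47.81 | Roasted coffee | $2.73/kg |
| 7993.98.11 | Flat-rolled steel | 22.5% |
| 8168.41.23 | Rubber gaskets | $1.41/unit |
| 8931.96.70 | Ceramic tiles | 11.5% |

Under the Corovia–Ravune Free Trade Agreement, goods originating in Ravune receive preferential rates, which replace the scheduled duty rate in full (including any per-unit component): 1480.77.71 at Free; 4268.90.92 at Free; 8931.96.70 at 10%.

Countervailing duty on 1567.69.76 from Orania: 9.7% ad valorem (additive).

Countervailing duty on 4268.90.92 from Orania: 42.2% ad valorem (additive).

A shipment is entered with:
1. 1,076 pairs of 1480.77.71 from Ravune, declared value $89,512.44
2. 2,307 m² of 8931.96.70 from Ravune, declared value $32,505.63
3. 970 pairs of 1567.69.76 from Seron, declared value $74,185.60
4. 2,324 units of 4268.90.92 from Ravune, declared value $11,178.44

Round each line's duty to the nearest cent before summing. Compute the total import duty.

Line 1 (1480.77.71, Ravune, 1,076 pairs, $89,512.44):
Base rate for 1480.77.71 is 8%.
Origin Ravune qualifies under the Corovia–Ravune agreement and 1480.77.71 is covered: preferential rate Free applies instead.
Duty = $89,512.44 × 0% = $0.00.
Line 2 (8931.96.70, Ravune, 2,307 m², $32,505.63):
Base rate for 8931.96.70 is 11.5%.
Origin Ravune qualifies under the Corovia–Ravune agreement and 8931.96.70 is covered: preferential rate 10% applies instead.
Duty = $32,505.63 × 10% = $3,250.56.
Line 3 (1567.69.76, Seron, 970 pairs, $74,185.60):
Base rate for 1567.69.76 is 11% + $3.95/pair.
The additional-duty order on 1567.69.76 targets Orania, not Seron; it does not apply.
Duty = $74,185.60 × 11% + 970 × $3.95 = $11,991.92.
Line 4 (4268.90.92, Ravune, 2,324 units, $11,178.44):
Base rate for 4268.90.92 is $7.12/unit.
Origin Ravune qualifies under the Corovia–Ravune agreement and 4268.90.92 is covered: preferential rate Free applies instead.
The additional-duty order on 4268.90.92 targets Orania, not Ravune; it does not apply.
Duty = $11,178.44 × 0% = $0.00.
Total = $0.00 + $3,250.56 + $11,991.92 + $0.00 = $15,242.48.

$15,242.48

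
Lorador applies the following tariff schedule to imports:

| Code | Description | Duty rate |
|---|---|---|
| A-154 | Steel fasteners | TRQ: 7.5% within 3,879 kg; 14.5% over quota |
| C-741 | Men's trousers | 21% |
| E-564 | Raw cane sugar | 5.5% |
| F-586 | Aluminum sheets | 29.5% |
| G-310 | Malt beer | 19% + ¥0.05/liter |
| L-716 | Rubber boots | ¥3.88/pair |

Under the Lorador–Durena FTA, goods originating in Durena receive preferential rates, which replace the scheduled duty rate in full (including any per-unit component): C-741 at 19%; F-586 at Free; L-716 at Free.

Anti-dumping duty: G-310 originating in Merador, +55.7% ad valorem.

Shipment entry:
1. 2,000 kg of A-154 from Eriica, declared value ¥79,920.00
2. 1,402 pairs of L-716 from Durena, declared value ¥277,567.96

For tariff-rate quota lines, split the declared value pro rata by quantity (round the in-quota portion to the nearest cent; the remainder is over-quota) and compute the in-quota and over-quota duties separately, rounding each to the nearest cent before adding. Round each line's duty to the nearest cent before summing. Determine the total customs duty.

Line 1 (A-154, Eriica, 2,000 kg, ¥79,920.00):
Code A-154 is under a tariff-rate quota (threshold 3,879 kg). Quantity 2,000 kg is within the quota, so the in-quota rate 7.5% applies to the full value.
Duty = ¥79,920.00 × 7.5% = ¥5,994.00.
Line 2 (L-716, Durena, 1,402 pairs, ¥277,567.96):
Base rate for L-716 is ¥3.88/pair.
Origin Durena qualifies under the Lorador–Durena agreement and L-716 is covered: preferential rate Free applies instead.
Duty = ¥277,567.96 × 0% = ¥0.00.
Total = ¥5,994.00 + ¥0.00 = ¥5,994.00.

¥5,994.00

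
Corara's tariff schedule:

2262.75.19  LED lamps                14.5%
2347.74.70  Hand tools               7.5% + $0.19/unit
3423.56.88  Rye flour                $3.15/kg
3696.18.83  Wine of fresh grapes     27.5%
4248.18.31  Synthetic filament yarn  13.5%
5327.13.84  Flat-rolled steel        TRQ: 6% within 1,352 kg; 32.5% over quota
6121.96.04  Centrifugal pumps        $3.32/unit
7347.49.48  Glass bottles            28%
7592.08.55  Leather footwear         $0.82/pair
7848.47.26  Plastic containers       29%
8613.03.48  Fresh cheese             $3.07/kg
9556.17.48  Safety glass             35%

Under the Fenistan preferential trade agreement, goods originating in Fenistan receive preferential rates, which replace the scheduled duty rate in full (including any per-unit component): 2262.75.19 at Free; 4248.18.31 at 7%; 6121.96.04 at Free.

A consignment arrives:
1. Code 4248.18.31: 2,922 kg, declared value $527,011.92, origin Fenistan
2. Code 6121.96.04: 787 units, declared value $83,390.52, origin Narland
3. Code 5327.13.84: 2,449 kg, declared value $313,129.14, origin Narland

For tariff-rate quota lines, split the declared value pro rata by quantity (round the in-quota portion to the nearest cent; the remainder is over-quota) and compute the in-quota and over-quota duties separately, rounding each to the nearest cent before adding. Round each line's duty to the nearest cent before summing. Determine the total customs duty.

Line 1 (4248.18.31, Fenistan, 2,922 kg, $527,011.92):
Base rate for 4248.18.31 is 13.5%.
Origin Fenistan qualifies under the Corara–Fenistan agreement and 4248.18.31 is covered: preferential rate 7% applies instead.
Duty = $527,011.92 × 7% = $36,890.83.
Line 2 (6121.96.04, Narland, 787 units, $83,390.52):
Base rate for 6121.96.04 is $3.32/unit.
6121.96.04 has an FTA preferential rate, but origin Narland is not Fenistan; base rate stands.
Duty = 787 × $3.32 = $2,612.84.
Line 3 (5327.13.84, Narland, 2,449 kg, $313,129.14):
Code 5327.13.84 is under a tariff-rate quota (threshold 1,352 kg). In-quota: 1,352 kg at 6%; over-quota: 1,097 kg at 32.5%.
Pro-rata value split: in-quota = $313,129.14 × 1,352/2,449 = $172,866.72; over-quota = $313,129.14 − $172,866.72 = $140,262.42.
In-quota duty = $172,866.72 × 6% = $10,372.00. Over-quota duty = $140,262.42 × 32.5% = $45,585.29.
Line duty = $10,372.00 + $45,585.29 = $55,957.29.
Total = $36,890.83 + $2,612.84 + $55,957.29 = $95,460.96.

$95,460.96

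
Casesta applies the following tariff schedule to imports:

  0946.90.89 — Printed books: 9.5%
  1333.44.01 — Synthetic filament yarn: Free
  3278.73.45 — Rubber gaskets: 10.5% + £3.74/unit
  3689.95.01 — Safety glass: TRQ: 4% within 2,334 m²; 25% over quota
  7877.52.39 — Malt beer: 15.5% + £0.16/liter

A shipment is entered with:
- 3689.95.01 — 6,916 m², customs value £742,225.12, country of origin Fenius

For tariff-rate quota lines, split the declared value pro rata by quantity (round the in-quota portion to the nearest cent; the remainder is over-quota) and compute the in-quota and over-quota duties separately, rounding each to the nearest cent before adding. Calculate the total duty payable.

£132,954.46

Line 1 (3689.95.01, Fenius, 6,916 m², £742,225.12):
Code 3689.95.01 is under a tariff-rate quota (threshold 2,334 m²). In-quota: 2,334 m² at 4%; over-quota: 4,582 m² at 25%.
Pro-rata value split: in-quota = £742,225.12 × 2,334/6,916 = £250,484.88; over-quota = £742,225.12 − £250,484.88 = £491,740.24.
In-quota duty = £250,484.88 × 4% = £10,019.40. Over-quota duty = £491,740.24 × 25% = £122,935.06.
Line duty = £10,019.40 + £122,935.06 = £132,954.46.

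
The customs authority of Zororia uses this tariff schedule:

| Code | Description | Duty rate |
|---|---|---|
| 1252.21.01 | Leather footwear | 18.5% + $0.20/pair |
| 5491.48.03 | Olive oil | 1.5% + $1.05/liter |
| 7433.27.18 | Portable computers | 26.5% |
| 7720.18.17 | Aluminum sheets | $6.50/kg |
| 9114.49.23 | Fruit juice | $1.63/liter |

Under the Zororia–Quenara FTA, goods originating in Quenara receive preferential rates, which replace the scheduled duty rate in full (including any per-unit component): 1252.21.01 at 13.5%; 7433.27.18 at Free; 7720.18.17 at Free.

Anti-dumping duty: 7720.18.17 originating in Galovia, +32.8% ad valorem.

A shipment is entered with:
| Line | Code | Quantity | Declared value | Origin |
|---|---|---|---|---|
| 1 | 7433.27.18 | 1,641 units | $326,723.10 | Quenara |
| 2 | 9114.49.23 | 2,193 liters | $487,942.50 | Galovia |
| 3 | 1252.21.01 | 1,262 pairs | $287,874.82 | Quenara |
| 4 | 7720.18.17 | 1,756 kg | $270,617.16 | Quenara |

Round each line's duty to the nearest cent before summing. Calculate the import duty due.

Line 1 (7433.27.18, Quenara, 1,641 units, $326,723.10):
Base rate for 7433.27.18 is 26.5%.
Origin Quenara qualifies under the Zororia–Quenara agreement and 7433.27.18 is covered: preferential rate Free applies instead.
Duty = $326,723.10 × 0% = $0.00.
Line 2 (9114.49.23, Galovia, 2,193 liters, $487,942.50):
Base rate for 9114.49.23 is $1.63/liter.
Duty = 2,193 × $1.63 = $3,574.59.
Line 3 (1252.21.01, Quenara, 1,262 pairs, $287,874.82):
Base rate for 1252.21.01 is 18.5% + $0.20/pair.
Origin Quenara qualifies under the Zororia–Quenara agreement and 1252.21.01 is covered: preferential rate 13.5% applies instead.
Duty = $287,874.82 × 13.5% = $38,863.10.
Line 4 (7720.18.17, Quenara, 1,756 kg, $270,617.16):
Base rate for 7720.18.17 is $6.50/kg.
Origin Quenara qualifies under the Zororia–Quenara agreement and 7720.18.17 is covered: preferential rate Free applies instead.
The additional-duty order on 7720.18.17 targets Galovia, not Quenara; it does not apply.
Duty = $270,617.16 × 0% = $0.00.
Total = $0.00 + $3,574.59 + $38,863.10 + $0.00 = $42,437.69.

$42,437.69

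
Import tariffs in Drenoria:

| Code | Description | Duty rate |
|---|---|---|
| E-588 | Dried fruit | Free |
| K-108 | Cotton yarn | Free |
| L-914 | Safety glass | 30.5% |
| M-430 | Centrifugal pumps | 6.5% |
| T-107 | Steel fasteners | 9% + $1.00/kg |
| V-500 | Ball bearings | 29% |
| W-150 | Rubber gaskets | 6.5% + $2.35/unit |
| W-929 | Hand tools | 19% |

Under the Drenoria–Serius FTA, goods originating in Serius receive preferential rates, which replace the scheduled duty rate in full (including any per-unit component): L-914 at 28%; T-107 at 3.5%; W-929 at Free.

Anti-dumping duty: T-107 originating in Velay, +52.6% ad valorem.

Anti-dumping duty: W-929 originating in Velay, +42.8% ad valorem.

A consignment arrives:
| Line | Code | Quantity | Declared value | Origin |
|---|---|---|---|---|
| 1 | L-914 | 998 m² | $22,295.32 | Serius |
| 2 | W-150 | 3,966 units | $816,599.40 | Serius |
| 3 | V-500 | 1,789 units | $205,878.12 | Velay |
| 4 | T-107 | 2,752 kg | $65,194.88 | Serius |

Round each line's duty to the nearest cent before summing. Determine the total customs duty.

$130,628.22

Line 1 (L-914, Serius, 998 m², $22,295.32):
Base rate for L-914 is 30.5%.
Origin Serius qualifies under the Drenoria–Serius agreement and L-914 is covered: preferential rate 28% applies instead.
Duty = $22,295.32 × 28% = $6,242.69.
Line 2 (W-150, Serius, 3,966 units, $816,599.40):
Base rate for W-150 is 6.5% + $2.35/unit.
Origin Serius is the FTA partner but W-150 is not on the preference list; base rate stands.
Duty = $816,599.40 × 6.5% + 3,966 × $2.35 = $62,399.06.
Line 3 (V-500, Velay, 1,789 units, $205,878.12):
Base rate for V-500 is 29%.
Duty = $205,878.12 × 29% = $59,704.65.
Line 4 (T-107, Serius, 2,752 kg, $65,194.88):
Base rate for T-107 is 9% + $1.00/kg.
Origin Serius qualifies under the Drenoria–Serius agreement and T-107 is covered: preferential rate 3.5% applies instead.
The additional-duty order on T-107 targets Velay, not Serius; it does not apply.
Duty = $65,194.88 × 3.5% = $2,281.82.
Total = $6,242.69 + $62,399.06 + $59,704.65 + $2,281.82 = $130,628.22.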